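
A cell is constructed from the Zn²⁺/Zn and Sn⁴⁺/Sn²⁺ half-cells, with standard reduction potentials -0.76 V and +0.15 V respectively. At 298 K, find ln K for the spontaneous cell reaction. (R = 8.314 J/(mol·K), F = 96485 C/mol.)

E°_cell = +0.15 − (-0.76) = 0.91 V, with n = 2 electrons transferred.
At equilibrium E = 0, so the Nernst equation gives ln K = nFE°/RT = (2)(96485)(0.91)/((8.314)(298)) = 70.88.

ln K = 70.9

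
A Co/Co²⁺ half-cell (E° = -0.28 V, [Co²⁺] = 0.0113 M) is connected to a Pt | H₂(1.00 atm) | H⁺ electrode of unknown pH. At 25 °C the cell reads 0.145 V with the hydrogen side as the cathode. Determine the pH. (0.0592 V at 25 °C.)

E°_cell = 0.28 V and n = 2.
log Q = n(E° − E)/0.0592 = 2×(0.28 − 0.145)/0.0592 = 4.561.
With Q = [Co²⁺]·P(H₂) / [H⁺]^2, solving for [H⁺] gives log[H⁺] = -3.254, so pH = 3.25.

pH = 3.25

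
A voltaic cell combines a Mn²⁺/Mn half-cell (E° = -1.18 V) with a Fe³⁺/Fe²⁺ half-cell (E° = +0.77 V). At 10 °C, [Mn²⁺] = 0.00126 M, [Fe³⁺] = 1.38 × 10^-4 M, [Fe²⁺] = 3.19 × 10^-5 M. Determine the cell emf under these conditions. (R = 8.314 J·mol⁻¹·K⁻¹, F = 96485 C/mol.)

The Fe³⁺/Fe²⁺ couple has the higher reduction potential and acts as the cathode, so E°_cell = +0.77 − (-1.18) = 1.95 V.
Balancing electrons gives n = 2; the reaction quotient is Q = [Mn²⁺]·[Fe²⁺]^2/[Fe³⁺]^2 = 6.73 × 10^-5.
E = E° − (RT/nF) ln Q = 1.95 − (8.314×283)/(2×96485) × (-9.606) = 1.950 + 0.117 = 2.067 V.

2.07 V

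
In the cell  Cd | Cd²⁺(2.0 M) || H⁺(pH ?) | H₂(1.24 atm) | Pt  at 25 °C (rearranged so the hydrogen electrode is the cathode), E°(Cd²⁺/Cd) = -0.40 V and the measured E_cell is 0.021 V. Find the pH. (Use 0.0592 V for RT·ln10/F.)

E°_cell = 0.40 V and n = 2.
log Q = n(E° − E)/0.0592 = 2×(0.40 − 0.021)/0.0592 = 12.804.
With Q = [Cd²⁺]·P(H₂) / [H⁺]^2, solving for [H⁺] gives log[H⁺] = -6.205, so pH = 6.20.

pH = 6.20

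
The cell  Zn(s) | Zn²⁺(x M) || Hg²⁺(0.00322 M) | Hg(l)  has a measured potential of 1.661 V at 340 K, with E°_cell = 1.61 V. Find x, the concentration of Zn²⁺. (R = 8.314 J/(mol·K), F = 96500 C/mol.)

9.9 × 10^-5 M

From the Nernst equation, ln Q = nF(E° − E)/RT = 2×96500×(1.61 − 1.661)/(8.314×340) = -3.482, so Q = 0.0307.
With Q = [Zn²⁺]/[Hg²⁺] and the known concentrations, [Zn²⁺] in the numerator gives [Zn²⁺] = 9.9 × 10^-5 M.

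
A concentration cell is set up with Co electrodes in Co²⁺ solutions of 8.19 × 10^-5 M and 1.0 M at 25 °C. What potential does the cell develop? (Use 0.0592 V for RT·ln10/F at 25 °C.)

0.12 V

Both half-cells are Co²⁺/Co, so E°_cell = 0. The concentrated side is the cathode; the cell reaction moves Co²⁺ from high to low concentration with n = 2.
Q = [Co²⁺]_dilute/[Co²⁺]_conc = 8.19 × 10^-5/1.0 = 8.19 × 10^-5.
E = 0 − (0.0592/2) log Q = −(0.0592/2)(-4.087) = 0.1210 V.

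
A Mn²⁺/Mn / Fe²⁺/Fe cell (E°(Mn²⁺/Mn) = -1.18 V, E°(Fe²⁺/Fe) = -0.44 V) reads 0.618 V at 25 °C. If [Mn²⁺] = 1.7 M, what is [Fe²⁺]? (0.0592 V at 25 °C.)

From the Nernst equation, log Q = n(E° − E)/0.0592 = 2(0.74 − 0.618)/0.0592 = 4.122, so Q = 1.32 × 10^4.
With Q = [Mn²⁺]/[Fe²⁺] and the known concentrations, [Fe²⁺] in the denominator gives [Fe²⁺] = 1.3 × 10^-4 M.

1.3 × 10^-4 M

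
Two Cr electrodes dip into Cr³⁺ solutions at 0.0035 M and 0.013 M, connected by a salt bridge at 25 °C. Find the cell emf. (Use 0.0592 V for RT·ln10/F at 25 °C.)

Both half-cells are Cr³⁺/Cr, so E°_cell = 0. The concentrated side is the cathode; the cell reaction moves Cr³⁺ from high to low concentration with n = 3.
Q = [Cr³⁺]_dilute/[Cr³⁺]_conc = 0.0035/0.013 = 0.269.
E = 0 − (0.0592/3) log Q = −(0.0592/3)(-0.570) = 0.0112 V.

0.011 V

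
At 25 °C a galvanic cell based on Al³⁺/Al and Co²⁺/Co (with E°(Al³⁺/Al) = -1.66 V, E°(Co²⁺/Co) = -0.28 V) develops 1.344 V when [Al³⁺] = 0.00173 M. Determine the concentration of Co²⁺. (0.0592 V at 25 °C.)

From the Nernst equation, log Q = n(E° − E)/0.0592 = 6(1.38 − 1.344)/0.0592 = 3.649, so Q = 4450.
With Q = [Al³⁺]^2/[Co²⁺]^3 and the known concentrations, [Co²⁺]^3 in the denominator gives [Co²⁺] = 8.8 × 10^-4 M.

8.8 × 10^-4 M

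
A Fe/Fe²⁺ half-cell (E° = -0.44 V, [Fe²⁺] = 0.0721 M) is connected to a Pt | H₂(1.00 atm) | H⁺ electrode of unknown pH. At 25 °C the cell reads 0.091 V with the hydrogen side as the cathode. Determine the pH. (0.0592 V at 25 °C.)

E°_cell = 0.44 V and n = 2.
log Q = n(E° − E)/0.0592 = 2×(0.44 − 0.091)/0.0592 = 11.791.
With Q = [Fe²⁺]·P(H₂) / [H⁺]^2, solving for [H⁺] gives log[H⁺] = -6.466, so pH = 6.47.

pH = 6.47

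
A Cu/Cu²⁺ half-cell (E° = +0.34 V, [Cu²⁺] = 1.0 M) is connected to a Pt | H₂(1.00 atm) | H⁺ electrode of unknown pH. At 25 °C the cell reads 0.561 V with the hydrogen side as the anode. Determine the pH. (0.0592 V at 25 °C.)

pH = 3.73

E°_cell = 0.34 V and n = 2.
log Q = n(E° − E)/0.0592 = 2×(0.34 − 0.561)/0.0592 = -7.466.
With Q = [H⁺]^2 / ([Cu²⁺]·P(H₂)), solving for [H⁺] gives log[H⁺] = -3.733, so pH = 3.73.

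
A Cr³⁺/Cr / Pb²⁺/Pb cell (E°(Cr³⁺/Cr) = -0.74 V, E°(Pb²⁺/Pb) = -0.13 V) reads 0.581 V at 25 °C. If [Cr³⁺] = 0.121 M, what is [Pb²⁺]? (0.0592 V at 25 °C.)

From the Nernst equation, log Q = n(E° − E)/0.0592 = 6(0.61 − 0.581)/0.0592 = 2.939, so Q = 869.
With Q = [Cr³⁺]^2/[Pb²⁺]^3 and the known concentrations, [Pb²⁺]^3 in the denominator gives [Pb²⁺] = 0.026 M.

0.026 M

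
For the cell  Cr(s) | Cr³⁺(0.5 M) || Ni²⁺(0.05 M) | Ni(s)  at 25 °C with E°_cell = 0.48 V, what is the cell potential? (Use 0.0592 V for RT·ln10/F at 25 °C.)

Balancing electrons gives n = 6; the reaction quotient is Q = [Cr³⁺]^2/[Ni²⁺]^3 = 2000.
At 25 °C, E = E° − (0.0592/n) log Q = 0.48 − (0.0592/6)(3.301) = 0.480 − 0.033 = 0.447 V.

0.447 V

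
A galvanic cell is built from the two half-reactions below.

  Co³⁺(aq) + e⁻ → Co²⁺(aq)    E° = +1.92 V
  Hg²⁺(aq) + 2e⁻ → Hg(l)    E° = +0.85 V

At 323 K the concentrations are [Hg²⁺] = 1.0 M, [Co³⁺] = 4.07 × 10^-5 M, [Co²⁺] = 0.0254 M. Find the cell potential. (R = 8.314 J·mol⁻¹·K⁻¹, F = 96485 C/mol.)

0.891 V

The Co³⁺/Co²⁺ couple has the higher reduction potential and acts as the cathode, so E°_cell = +1.92 − (+0.85) = 1.07 V.
Balancing electrons gives n = 2; the reaction quotient is Q = [Hg²⁺]·[Co²⁺]^2/[Co³⁺]^2 = 3.89 × 10^5.
E = E° − (RT/nF) ln Q = 1.07 − (8.314×323)/(2×96485) × (12.873) = 1.070 − 0.179 = 0.891 V.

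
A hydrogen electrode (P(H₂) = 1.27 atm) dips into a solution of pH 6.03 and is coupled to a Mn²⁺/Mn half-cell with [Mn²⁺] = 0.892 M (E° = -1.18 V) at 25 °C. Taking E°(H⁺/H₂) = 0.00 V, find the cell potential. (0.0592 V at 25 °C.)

The hydrogen couple is the cathode, so E°_cell = 1.18 V; n = 2.
[H⁺] = 10^(−6.03) = 9.3 × 10^-7 M, and Q = [Mn²⁺]·P(H₂) / [H⁺]^2 = 1.3 × 10^12.
E = E° − (0.0592/2) log Q = 1.18 − (0.0592/2)(12.114) = 0.821 V.

0.82 V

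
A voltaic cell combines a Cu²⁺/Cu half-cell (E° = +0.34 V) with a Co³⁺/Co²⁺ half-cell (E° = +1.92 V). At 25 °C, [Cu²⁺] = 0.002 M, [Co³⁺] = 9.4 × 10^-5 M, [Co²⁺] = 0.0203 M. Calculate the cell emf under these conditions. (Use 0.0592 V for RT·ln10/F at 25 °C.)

The Co³⁺/Co²⁺ couple has the higher reduction potential and acts as the cathode, so E°_cell = +1.92 − (+0.34) = 1.58 V.
Balancing electrons gives n = 2; the reaction quotient is Q = [Cu²⁺]·[Co²⁺]^2/[Co³⁺]^2 = 93.3.
At 25 °C, E = E° − (0.0592/n) log Q = 1.58 − (0.0592/2)(1.970) = 1.580 − 0.058 = 1.522 V.

1.52 V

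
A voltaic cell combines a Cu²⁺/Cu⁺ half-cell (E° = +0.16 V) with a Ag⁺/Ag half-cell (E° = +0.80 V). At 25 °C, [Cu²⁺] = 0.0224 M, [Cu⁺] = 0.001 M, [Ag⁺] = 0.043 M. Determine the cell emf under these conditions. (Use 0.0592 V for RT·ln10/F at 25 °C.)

The Ag⁺/Ag couple has the higher reduction potential and acts as the cathode, so E°_cell = +0.80 − (+0.16) = 0.64 V.
Balancing electrons gives n = 1; the reaction quotient is Q = [Cu²⁺]/([Cu⁺]·[Ag⁺]) = 521.
At 25 °C, E = E° − (0.0592/n) log Q = 0.64 − (0.0592/1)(2.717) = 0.640 − 0.161 = 0.479 V.

0.479 V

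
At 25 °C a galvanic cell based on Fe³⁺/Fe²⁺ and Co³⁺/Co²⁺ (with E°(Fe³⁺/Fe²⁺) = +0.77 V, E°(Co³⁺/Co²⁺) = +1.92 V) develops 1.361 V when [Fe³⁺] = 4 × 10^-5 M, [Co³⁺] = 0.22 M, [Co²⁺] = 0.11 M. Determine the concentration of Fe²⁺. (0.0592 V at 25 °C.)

From the Nernst equation, log Q = n(E° − E)/0.0592 = 1(1.15 − 1.361)/0.0592 = -3.564, so Q = 2.73 × 10^-4.
With Q = [Fe³⁺]·[Co²⁺]/([Fe²⁺]·[Co³⁺]) and the known concentrations, [Fe²⁺] in the denominator gives [Fe²⁺] = 0.073 M.

0.073 M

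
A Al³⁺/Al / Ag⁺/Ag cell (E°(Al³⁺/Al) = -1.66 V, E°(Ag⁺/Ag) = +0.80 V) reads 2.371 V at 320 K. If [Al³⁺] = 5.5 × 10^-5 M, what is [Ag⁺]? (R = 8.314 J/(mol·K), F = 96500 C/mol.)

0.0015 M

From the Nernst equation, ln Q = nF(E° − E)/RT = 3×96500×(2.46 − 2.371)/(8.314×320) = 9.685, so Q = 1.61 × 10^4.
With Q = [Al³⁺]/[Ag⁺]^3 and the known concentrations, [Ag⁺]^3 in the denominator gives [Ag⁺] = 0.0015 M.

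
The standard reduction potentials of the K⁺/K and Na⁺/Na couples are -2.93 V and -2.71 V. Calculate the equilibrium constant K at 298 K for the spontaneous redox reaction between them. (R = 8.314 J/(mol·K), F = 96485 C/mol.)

E°_cell = -2.71 − (-2.93) = 0.22 V, with n = 1 electron transferred.
At equilibrium E = 0, so the Nernst equation gives ln K = nFE°/RT = (1)(96485)(0.22)/((8.314)(298)) = 8.57.
K = e^8.57 = 5300.

5300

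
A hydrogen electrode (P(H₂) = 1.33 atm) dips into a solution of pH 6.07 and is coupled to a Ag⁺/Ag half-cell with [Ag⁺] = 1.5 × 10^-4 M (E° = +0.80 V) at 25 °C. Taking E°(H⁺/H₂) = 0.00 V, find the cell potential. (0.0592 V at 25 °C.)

0.94 V

The Ag⁺/Ag couple is the cathode, so E°_cell = 0.80 V; n = 2.
[H⁺] = 10^(−6.07) = 8.5 × 10^-7 M, and Q = [H⁺]^2 / ([Ag⁺]^2·P(H₂)) = 2.42 × 10^-5.
E = E° − (0.0592/2) log Q = 0.80 − (0.0592/2)(-4.616) = 0.937 V.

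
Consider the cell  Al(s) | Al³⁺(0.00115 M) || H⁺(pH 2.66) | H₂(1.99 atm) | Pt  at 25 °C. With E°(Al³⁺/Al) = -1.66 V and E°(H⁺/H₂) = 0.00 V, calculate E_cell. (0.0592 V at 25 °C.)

1.55 V

The hydrogen couple is the cathode, so E°_cell = 1.66 V; n = 6.
[H⁺] = 10^(−2.66) = 0.0022 M, and Q = [Al³⁺]^2·P(H₂)^3 / [H⁺]^6 = 9.51 × 10^10.
E = E° − (0.0592/6) log Q = 1.66 − (0.0592/6)(10.978) = 1.552 V.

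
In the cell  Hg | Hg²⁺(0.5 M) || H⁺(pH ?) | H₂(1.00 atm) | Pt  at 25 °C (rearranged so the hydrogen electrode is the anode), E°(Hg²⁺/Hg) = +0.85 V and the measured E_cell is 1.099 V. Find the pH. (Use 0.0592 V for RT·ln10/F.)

pH = 4.36

E°_cell = 0.85 V and n = 2.
log Q = n(E° − E)/0.0592 = 2×(0.85 − 1.099)/0.0592 = -8.412.
With Q = [H⁺]^2 / ([Hg²⁺]·P(H₂)), solving for [H⁺] gives log[H⁺] = -4.357, so pH = 4.36.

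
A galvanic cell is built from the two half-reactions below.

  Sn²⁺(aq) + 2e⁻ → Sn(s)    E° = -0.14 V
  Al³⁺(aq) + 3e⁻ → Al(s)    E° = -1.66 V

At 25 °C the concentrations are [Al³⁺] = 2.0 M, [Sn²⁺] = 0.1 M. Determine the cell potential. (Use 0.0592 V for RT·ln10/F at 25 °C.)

1.48 V

The Sn²⁺/Sn couple has the higher reduction potential and acts as the cathode, so E°_cell = -0.14 − (-1.66) = 1.52 V.
Balancing electrons gives n = 6; the reaction quotient is Q = [Al³⁺]^2/[Sn²⁺]^3 = 4000.
At 25 °C, E = E° − (0.0592/n) log Q = 1.52 − (0.0592/6)(3.602) = 1.520 − 0.036 = 1.484 V.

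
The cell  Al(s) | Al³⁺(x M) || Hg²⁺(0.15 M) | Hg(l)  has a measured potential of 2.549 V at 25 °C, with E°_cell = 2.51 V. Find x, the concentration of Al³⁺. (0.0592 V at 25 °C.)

6.1 × 10^-4 M

From the Nernst equation, log Q = n(E° − E)/0.0592 = 6(2.51 − 2.549)/0.0592 = -3.953, so Q = 1.12 × 10^-4.
With Q = [Al³⁺]^2/[Hg²⁺]^3 and the known concentrations, [Al³⁺]^2 in the numerator gives [Al³⁺] = 6.1 × 10^-4 M.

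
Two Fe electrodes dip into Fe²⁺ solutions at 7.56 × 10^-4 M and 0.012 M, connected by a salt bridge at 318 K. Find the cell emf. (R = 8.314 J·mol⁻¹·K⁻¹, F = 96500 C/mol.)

0.038 V

Both half-cells are Fe²⁺/Fe, so E°_cell = 0. The concentrated side is the cathode; the cell reaction moves Fe²⁺ from high to low concentration with n = 2.
Q = [Fe²⁺]_dilute/[Fe²⁺]_conc = 7.56 × 10^-4/0.012 = 0.0630.
E = 0 − (RT/nF) ln Q = −((8.314×318)/(2×96500))(-2.765) = 0.0379 V.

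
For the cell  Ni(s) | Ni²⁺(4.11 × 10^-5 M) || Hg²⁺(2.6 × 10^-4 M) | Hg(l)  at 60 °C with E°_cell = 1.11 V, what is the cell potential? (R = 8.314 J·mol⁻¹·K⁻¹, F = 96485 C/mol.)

Balancing electrons gives n = 2; the reaction quotient is Q = [Ni²⁺]/[Hg²⁺] = 0.158.
E = E° − (RT/nF) ln Q = 1.11 − (8.314×333)/(2×96485) × (-1.845) = 1.110 + 0.026 = 1.136 V.

1.14 V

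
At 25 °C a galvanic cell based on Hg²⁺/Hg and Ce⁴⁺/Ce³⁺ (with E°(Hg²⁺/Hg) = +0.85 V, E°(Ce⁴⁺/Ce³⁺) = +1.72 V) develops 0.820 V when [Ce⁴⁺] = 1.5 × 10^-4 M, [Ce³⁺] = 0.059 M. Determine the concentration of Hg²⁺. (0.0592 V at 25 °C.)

3.2 × 10^-4 M

From the Nernst equation, log Q = n(E° − E)/0.0592 = 2(0.87 − 0.820)/0.0592 = 1.689, so Q = 48.9.
With Q = [Hg²⁺]·[Ce³⁺]^2/[Ce⁴⁺]^2 and the known concentrations, [Hg²⁺] in the numerator gives [Hg²⁺] = 3.2 × 10^-4 M.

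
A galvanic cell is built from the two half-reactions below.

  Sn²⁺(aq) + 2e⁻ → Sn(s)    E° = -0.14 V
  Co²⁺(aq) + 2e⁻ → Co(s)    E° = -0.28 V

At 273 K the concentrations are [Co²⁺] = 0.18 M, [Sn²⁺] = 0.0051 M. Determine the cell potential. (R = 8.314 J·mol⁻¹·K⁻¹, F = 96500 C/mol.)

The Sn²⁺/Sn couple has the higher reduction potential and acts as the cathode, so E°_cell = -0.14 − (-0.28) = 0.14 V.
Balancing electrons gives n = 2; the reaction quotient is Q = [Co²⁺]/[Sn²⁺] = 35.3.
E = E° − (RT/nF) ln Q = 0.14 − (8.314×273)/(2×96500) × (3.564) = 0.140 − 0.042 = 0.098 V.

0.098 V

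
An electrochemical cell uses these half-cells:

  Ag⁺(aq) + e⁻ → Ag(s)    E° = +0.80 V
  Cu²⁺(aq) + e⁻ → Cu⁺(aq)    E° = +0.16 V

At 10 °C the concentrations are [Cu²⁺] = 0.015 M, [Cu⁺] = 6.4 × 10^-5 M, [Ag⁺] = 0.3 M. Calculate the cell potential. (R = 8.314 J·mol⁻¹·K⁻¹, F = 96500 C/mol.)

The Ag⁺/Ag couple has the higher reduction potential and acts as the cathode, so E°_cell = +0.80 − (+0.16) = 0.64 V.
Balancing electrons gives n = 1; the reaction quotient is Q = [Cu²⁺]/([Cu⁺]·[Ag⁺]) = 781.
E = E° − (RT/nF) ln Q = 0.64 − (8.314×283)/(1×96500) × (6.661) = 0.640 − 0.162 = 0.478 V.

0.478 V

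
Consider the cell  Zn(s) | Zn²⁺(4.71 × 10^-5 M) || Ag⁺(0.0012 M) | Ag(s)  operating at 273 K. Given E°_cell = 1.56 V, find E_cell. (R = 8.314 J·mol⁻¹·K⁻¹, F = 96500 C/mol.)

1.52 V

Balancing electrons gives n = 2; the reaction quotient is Q = [Zn²⁺]/[Ag⁺]^2 = 32.7.
E = E° − (RT/nF) ln Q = 1.56 − (8.314×273)/(2×96500) × (3.488) = 1.560 − 0.041 = 1.519 V.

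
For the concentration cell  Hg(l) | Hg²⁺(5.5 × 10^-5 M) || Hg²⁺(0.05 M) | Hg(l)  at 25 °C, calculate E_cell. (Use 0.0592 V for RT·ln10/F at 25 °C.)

Both half-cells are Hg²⁺/Hg, so E°_cell = 0. The concentrated side is the cathode; the cell reaction moves Hg²⁺ from high to low concentration with n = 2.
Q = [Hg²⁺]_dilute/[Hg²⁺]_conc = 5.5 × 10^-5/0.05 = 0.00110.
E = 0 − (0.0592/2) log Q = −(0.0592/2)(-2.959) = 0.0876 V.

0.088 V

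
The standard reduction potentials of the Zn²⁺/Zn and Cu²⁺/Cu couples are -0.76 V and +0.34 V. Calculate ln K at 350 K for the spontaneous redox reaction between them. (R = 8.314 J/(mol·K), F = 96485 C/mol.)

ln K = 72.9

E°_cell = +0.34 − (-0.76) = 1.10 V, with n = 2 electrons transferred.
At equilibrium E = 0, so the Nernst equation gives ln K = nFE°/RT = (2)(96485)(1.10)/((8.314)(350)) = 72.95.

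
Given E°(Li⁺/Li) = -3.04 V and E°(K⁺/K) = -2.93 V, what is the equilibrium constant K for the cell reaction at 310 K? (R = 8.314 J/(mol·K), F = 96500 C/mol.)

61

E°_cell = -2.93 − (-3.04) = 0.11 V, with n = 1 electron transferred.
At equilibrium E = 0, so the Nernst equation gives ln K = nFE°/RT = (1)(96500)(0.11)/((8.314)(310)) = 4.12.
K = e^4.12 = 61.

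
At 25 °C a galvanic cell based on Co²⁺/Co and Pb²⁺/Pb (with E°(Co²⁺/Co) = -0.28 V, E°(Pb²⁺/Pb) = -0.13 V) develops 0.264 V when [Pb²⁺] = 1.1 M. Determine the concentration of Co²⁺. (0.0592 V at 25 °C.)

1.5 × 10^-4 M

From the Nernst equation, log Q = n(E° − E)/0.0592 = 2(0.15 − 0.264)/0.0592 = -3.851, so Q = 1.41 × 10^-4.
With Q = [Co²⁺]/[Pb²⁺] and the known concentrations, [Co²⁺] in the numerator gives [Co²⁺] = 1.5 × 10^-4 M.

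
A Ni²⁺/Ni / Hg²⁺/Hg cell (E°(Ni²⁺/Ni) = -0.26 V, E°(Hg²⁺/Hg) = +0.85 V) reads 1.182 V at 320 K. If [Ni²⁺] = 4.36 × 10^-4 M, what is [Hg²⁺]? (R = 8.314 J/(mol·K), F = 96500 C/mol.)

0.081 M

From the Nernst equation, ln Q = nF(E° − E)/RT = 2×96500×(1.11 − 1.182)/(8.314×320) = -5.223, so Q = 0.00539.
With Q = [Ni²⁺]/[Hg²⁺] and the known concentrations, [Hg²⁺] in the denominator gives [Hg²⁺] = 0.081 M.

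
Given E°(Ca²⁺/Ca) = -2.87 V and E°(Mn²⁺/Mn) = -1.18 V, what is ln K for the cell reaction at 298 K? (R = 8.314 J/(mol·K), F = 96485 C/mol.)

E°_cell = -1.18 − (-2.87) = 1.69 V, with n = 2 electrons transferred.
At equilibrium E = 0, so the Nernst equation gives ln K = nFE°/RT = (2)(96485)(1.69)/((8.314)(298)) = 131.63.

ln K = 131.6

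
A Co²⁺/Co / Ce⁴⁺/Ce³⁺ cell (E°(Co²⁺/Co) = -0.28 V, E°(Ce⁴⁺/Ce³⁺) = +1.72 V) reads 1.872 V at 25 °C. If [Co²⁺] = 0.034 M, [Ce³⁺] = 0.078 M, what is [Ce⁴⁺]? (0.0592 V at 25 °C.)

From the Nernst equation, log Q = n(E° − E)/0.0592 = 2(2.00 − 1.872)/0.0592 = 4.324, so Q = 2.11 × 10^4.
With Q = [Co²⁺]·[Ce³⁺]^2/[Ce⁴⁺]^2 and the known concentrations, [Ce⁴⁺]^2 in the denominator gives [Ce⁴⁺] = 9.9 × 10^-5 M.

9.9 × 10^-5 M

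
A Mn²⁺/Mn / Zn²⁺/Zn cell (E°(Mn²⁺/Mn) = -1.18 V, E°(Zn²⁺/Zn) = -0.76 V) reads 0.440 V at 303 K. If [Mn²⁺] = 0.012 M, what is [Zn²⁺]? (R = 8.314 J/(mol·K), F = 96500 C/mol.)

0.056 M

From the Nernst equation, ln Q = nF(E° − E)/RT = 2×96500×(0.42 − 0.440)/(8.314×303) = -1.532, so Q = 0.216.
With Q = [Mn²⁺]/[Zn²⁺] and the known concentrations, [Zn²⁺] in the denominator gives [Zn²⁺] = 0.056 M.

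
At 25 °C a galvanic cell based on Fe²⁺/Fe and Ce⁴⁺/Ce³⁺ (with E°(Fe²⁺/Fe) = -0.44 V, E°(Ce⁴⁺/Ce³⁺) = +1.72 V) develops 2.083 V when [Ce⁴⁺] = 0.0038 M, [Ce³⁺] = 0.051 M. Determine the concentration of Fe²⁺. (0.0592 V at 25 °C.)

2.2 M

From the Nernst equation, log Q = n(E° − E)/0.0592 = 2(2.16 − 2.083)/0.0592 = 2.601, so Q = 399.
With Q = [Fe²⁺]·[Ce³⁺]^2/[Ce⁴⁺]^2 and the known concentrations, [Fe²⁺] in the numerator gives [Fe²⁺] = 2.2 M.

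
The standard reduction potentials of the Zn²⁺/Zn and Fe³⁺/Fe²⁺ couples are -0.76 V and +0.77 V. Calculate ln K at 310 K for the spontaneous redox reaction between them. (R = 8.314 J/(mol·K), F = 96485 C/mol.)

E°_cell = +0.77 − (-0.76) = 1.53 V, with n = 2 electrons transferred.
At equilibrium E = 0, so the Nernst equation gives ln K = nFE°/RT = (2)(96485)(1.53)/((8.314)(310)) = 114.55.

ln K = 114.6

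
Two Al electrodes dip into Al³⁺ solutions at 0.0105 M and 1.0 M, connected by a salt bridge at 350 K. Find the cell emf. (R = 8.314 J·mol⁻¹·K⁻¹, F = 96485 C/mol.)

0.046 V

Both half-cells are Al³⁺/Al, so E°_cell = 0. The concentrated side is the cathode; the cell reaction moves Al³⁺ from high to low concentration with n = 3.
Q = [Al³⁺]_dilute/[Al³⁺]_conc = 0.0105/1.0 = 0.0105.
E = 0 − (RT/nF) ln Q = −((8.314×350)/(3×96485))(-4.556) = 0.0458 V.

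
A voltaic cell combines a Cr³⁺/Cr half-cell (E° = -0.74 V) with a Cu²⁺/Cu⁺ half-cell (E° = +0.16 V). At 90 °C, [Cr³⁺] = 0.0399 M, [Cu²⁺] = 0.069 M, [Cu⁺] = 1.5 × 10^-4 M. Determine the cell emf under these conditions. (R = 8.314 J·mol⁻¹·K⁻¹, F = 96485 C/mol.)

1.13 V

The Cu²⁺/Cu⁺ couple has the higher reduction potential and acts as the cathode, so E°_cell = +0.16 − (-0.74) = 0.90 V.
Balancing electrons gives n = 3; the reaction quotient is Q = [Cr³⁺]·[Cu⁺]^3/[Cu²⁺]^3 = 4.1 × 10^-10.
E = E° − (RT/nF) ln Q = 0.90 − (8.314×363)/(3×96485) × (-21.615) = 0.900 + 0.225 = 1.125 V.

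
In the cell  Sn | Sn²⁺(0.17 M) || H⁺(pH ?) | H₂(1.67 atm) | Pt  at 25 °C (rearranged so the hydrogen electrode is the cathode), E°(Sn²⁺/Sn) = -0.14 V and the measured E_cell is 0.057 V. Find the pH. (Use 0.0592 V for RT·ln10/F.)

E°_cell = 0.14 V and n = 2.
log Q = n(E° − E)/0.0592 = 2×(0.14 − 0.057)/0.0592 = 2.804.
With Q = [Sn²⁺]·P(H₂) / [H⁺]^2, solving for [H⁺] gives log[H⁺] = -1.675, so pH = 1.68.

pH = 1.68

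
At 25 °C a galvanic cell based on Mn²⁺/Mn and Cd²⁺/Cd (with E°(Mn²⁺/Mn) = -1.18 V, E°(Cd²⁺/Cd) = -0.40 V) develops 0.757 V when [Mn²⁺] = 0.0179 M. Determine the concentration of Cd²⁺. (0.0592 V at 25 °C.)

From the Nernst equation, log Q = n(E° − E)/0.0592 = 2(0.78 − 0.757)/0.0592 = 0.777, so Q = 5.98.
With Q = [Mn²⁺]/[Cd²⁺] and the known concentrations, [Cd²⁺] in the denominator gives [Cd²⁺] = 0.003 M.

0.003 M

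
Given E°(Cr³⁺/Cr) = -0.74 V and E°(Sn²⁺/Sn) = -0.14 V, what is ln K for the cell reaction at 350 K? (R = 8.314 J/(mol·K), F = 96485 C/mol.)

ln K = 119.4

E°_cell = -0.14 − (-0.74) = 0.60 V, with n = 6 electrons transferred.
At equilibrium E = 0, so the Nernst equation gives ln K = nFE°/RT = (6)(96485)(0.60)/((8.314)(350)) = 119.37.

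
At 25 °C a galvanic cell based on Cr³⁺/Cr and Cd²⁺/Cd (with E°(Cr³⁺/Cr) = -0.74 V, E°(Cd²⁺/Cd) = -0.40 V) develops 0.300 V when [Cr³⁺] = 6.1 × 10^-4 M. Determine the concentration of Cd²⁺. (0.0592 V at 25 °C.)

From the Nernst equation, log Q = n(E° − E)/0.0592 = 6(0.34 − 0.300)/0.0592 = 4.054, so Q = 1.13 × 10^4.
With Q = [Cr³⁺]^2/[Cd²⁺]^3 and the known concentrations, [Cd²⁺]^3 in the denominator gives [Cd²⁺] = 3.2 × 10^-4 M.

3.2 × 10^-4 M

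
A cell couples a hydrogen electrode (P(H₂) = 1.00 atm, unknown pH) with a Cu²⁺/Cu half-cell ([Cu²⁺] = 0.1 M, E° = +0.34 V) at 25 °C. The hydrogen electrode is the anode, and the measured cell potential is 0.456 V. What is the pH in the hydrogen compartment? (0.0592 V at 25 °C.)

E°_cell = 0.34 V and n = 2.
log Q = n(E° − E)/0.0592 = 2×(0.34 − 0.456)/0.0592 = -3.919.
With Q = [H⁺]^2 / ([Cu²⁺]·P(H₂)), solving for [H⁺] gives log[H⁺] = -2.459, so pH = 2.46.

pH = 2.46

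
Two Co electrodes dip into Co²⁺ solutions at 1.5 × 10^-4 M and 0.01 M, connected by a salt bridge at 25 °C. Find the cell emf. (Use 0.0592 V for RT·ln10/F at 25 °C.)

Both half-cells are Co²⁺/Co, so E°_cell = 0. The concentrated side is the cathode; the cell reaction moves Co²⁺ from high to low concentration with n = 2.
Q = [Co²⁺]_dilute/[Co²⁺]_conc = 1.5 × 10^-4/0.01 = 0.0150.
E = 0 − (0.0592/2) log Q = −(0.0592/2)(-1.824) = 0.0540 V.

0.054 V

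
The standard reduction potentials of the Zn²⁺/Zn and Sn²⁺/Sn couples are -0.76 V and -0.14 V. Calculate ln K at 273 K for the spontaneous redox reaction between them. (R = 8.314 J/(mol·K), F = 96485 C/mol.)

ln K = 52.7

E°_cell = -0.14 − (-0.76) = 0.62 V, with n = 2 electrons transferred.
At equilibrium E = 0, so the Nernst equation gives ln K = nFE°/RT = (2)(96485)(0.62)/((8.314)(273)) = 52.71.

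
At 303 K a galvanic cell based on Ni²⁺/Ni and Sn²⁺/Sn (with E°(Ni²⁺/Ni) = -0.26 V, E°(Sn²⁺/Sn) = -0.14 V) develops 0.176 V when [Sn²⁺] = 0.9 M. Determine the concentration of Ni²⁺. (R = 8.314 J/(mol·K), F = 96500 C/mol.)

From the Nernst equation, ln Q = nF(E° − E)/RT = 2×96500×(0.12 − 0.176)/(8.314×303) = -4.290, so Q = 0.0137.
With Q = [Ni²⁺]/[Sn²⁺] and the known concentrations, [Ni²⁺] in the numerator gives [Ni²⁺] = 0.012 M.

0.012 M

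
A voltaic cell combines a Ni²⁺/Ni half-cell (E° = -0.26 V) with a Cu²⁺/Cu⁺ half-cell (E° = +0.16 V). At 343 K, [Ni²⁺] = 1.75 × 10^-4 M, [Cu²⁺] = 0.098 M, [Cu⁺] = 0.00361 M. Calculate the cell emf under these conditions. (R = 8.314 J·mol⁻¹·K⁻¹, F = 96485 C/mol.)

The Cu²⁺/Cu⁺ couple has the higher reduction potential and acts as the cathode, so E°_cell = +0.16 − (-0.26) = 0.42 V.
Balancing electrons gives n = 2; the reaction quotient is Q = [Ni²⁺]·[Cu⁺]^2/[Cu²⁺]^2 = 2.37 × 10^-7.
E = E° − (RT/nF) ln Q = 0.42 − (8.314×343)/(2×96485) × (-15.253) = 0.420 + 0.225 = 0.645 V.

0.645 V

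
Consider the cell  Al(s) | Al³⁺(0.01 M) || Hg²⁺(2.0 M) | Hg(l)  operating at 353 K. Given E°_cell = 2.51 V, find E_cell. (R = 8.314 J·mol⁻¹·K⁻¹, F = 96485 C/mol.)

Balancing electrons gives n = 6; the reaction quotient is Q = [Al³⁺]^2/[Hg²⁺]^3 = 1.25 × 10^-5.
E = E° − (RT/nF) ln Q = 2.51 − (8.314×353)/(6×96485) × (-11.290) = 2.510 + 0.057 = 2.567 V.

2.57 V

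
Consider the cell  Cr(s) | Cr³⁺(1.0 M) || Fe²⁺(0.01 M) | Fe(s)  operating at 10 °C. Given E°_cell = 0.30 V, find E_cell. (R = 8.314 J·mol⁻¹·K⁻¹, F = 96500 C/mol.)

0.244 V

Balancing electrons gives n = 6; the reaction quotient is Q = [Cr³⁺]^2/[Fe²⁺]^3 = 1 × 10^6.
E = E° − (RT/nF) ln Q = 0.30 − (8.314×283)/(6×96500) × (13.816) = 0.300 − 0.056 = 0.244 V.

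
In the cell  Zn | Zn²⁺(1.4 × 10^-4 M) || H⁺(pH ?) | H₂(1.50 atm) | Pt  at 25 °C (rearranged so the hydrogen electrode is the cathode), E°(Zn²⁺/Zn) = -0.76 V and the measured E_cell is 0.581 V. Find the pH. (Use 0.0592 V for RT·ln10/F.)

pH = 4.86

E°_cell = 0.76 V and n = 2.
log Q = n(E° − E)/0.0592 = 2×(0.76 − 0.581)/0.0592 = 6.047.
With Q = [Zn²⁺]·P(H₂) / [H⁺]^2, solving for [H⁺] gives log[H⁺] = -4.863, so pH = 4.86.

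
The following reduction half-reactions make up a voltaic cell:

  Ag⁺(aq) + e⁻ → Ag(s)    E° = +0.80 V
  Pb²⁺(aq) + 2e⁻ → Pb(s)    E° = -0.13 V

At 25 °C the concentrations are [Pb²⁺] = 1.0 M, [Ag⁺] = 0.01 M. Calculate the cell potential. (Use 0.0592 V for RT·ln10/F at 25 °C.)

0.812 V

The Ag⁺/Ag couple has the higher reduction potential and acts as the cathode, so E°_cell = +0.80 − (-0.13) = 0.93 V.
Balancing electrons gives n = 2; the reaction quotient is Q = [Pb²⁺]/[Ag⁺]^2 = 1 × 10^4.
At 25 °C, E = E° − (0.0592/n) log Q = 0.93 − (0.0592/2)(4.000) = 0.930 − 0.118 = 0.812 V.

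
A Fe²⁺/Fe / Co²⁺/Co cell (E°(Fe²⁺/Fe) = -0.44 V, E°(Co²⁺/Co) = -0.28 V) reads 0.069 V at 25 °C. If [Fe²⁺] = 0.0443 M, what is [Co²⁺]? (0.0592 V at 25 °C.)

From the Nernst equation, log Q = n(E° − E)/0.0592 = 2(0.16 − 0.069)/0.0592 = 3.074, so Q = 1190.
With Q = [Fe²⁺]/[Co²⁺] and the known concentrations, [Co²⁺] in the denominator gives [Co²⁺] = 3.7 × 10^-5 M.

3.7 × 10^-5 M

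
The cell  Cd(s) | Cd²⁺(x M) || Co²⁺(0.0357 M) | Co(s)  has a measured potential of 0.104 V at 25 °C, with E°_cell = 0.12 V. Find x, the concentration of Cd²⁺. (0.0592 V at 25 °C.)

From the Nernst equation, log Q = n(E° − E)/0.0592 = 2(0.12 − 0.104)/0.0592 = 0.541, so Q = 3.47.
With Q = [Cd²⁺]/[Co²⁺] and the known concentrations, [Cd²⁺] in the numerator gives [Cd²⁺] = 0.12 M.

0.12 M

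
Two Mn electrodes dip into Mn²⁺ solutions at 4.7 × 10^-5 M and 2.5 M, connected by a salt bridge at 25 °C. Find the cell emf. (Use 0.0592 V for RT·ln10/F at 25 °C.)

0.14 V

Both half-cells are Mn²⁺/Mn, so E°_cell = 0. The concentrated side is the cathode; the cell reaction moves Mn²⁺ from high to low concentration with n = 2.
Q = [Mn²⁺]_dilute/[Mn²⁺]_conc = 4.7 × 10^-5/2.5 = 1.88 × 10^-5.
E = 0 − (0.0592/2) log Q = −(0.0592/2)(-4.726) = 0.1399 V.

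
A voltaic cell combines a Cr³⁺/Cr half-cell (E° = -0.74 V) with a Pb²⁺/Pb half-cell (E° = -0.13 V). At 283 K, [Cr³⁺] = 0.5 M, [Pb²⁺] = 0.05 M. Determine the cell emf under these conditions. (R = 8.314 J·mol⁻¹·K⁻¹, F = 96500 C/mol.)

The Pb²⁺/Pb couple has the higher reduction potential and acts as the cathode, so E°_cell = -0.13 − (-0.74) = 0.61 V.
Balancing electrons gives n = 6; the reaction quotient is Q = [Cr³⁺]^2/[Pb²⁺]^3 = 2000.
E = E° − (RT/nF) ln Q = 0.61 − (8.314×283)/(6×96500) × (7.601) = 0.610 − 0.031 = 0.579 V.

0.579 V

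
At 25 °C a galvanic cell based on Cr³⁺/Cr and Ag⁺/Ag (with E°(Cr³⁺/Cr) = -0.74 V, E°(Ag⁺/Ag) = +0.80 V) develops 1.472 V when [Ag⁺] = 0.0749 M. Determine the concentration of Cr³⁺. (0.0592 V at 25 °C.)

1.2 M

From the Nernst equation, log Q = n(E° − E)/0.0592 = 3(1.54 − 1.472)/0.0592 = 3.446, so Q = 2790.
With Q = [Cr³⁺]/[Ag⁺]^3 and the known concentrations, [Cr³⁺] in the numerator gives [Cr³⁺] = 1.2 M.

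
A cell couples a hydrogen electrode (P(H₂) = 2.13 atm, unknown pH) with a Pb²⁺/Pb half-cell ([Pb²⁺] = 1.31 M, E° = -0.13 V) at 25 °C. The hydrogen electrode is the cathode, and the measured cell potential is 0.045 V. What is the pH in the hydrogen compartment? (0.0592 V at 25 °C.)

pH = 1.21

E°_cell = 0.13 V and n = 2.
log Q = n(E° − E)/0.0592 = 2×(0.13 − 0.045)/0.0592 = 2.872.
With Q = [Pb²⁺]·P(H₂) / [H⁺]^2, solving for [H⁺] gives log[H⁺] = -1.213, so pH = 1.21.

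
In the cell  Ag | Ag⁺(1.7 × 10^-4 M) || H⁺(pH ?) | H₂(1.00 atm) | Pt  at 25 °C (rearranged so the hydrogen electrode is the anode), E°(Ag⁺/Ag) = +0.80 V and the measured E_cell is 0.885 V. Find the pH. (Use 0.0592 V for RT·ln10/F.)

E°_cell = 0.80 V and n = 2.
log Q = n(E° − E)/0.0592 = 2×(0.80 − 0.885)/0.0592 = -2.872.
With Q = [H⁺]^2 / ([Ag⁺]^2·P(H₂)), solving for [H⁺] gives log[H⁺] = -5.205, so pH = 5.21.

pH = 5.21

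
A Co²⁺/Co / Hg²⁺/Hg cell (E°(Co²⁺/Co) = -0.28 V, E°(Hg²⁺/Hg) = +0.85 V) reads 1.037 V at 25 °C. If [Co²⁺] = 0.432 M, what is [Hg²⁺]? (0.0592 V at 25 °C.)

From the Nernst equation, log Q = n(E° − E)/0.0592 = 2(1.13 − 1.037)/0.0592 = 3.142, so Q = 1390.
With Q = [Co²⁺]/[Hg²⁺] and the known concentrations, [Hg²⁺] in the denominator gives [Hg²⁺] = 3.1 × 10^-4 M.

3.1 × 10^-4 M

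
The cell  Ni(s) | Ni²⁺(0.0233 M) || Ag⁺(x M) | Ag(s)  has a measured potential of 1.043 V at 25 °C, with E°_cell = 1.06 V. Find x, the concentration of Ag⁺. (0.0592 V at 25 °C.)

From the Nernst equation, log Q = n(E° − E)/0.0592 = 2(1.06 − 1.043)/0.0592 = 0.574, so Q = 3.75.
With Q = [Ni²⁺]/[Ag⁺]^2 and the known concentrations, [Ag⁺]^2 in the denominator gives [Ag⁺] = 0.079 M.

0.079 M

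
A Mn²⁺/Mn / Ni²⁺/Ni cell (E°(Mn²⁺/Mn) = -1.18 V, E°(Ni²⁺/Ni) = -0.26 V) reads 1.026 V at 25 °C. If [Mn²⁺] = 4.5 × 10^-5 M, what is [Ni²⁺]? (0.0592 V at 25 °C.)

0.17 M

From the Nernst equation, log Q = n(E° − E)/0.0592 = 2(0.92 − 1.026)/0.0592 = -3.581, so Q = 2.62 × 10^-4.
With Q = [Mn²⁺]/[Ni²⁺] and the known concentrations, [Ni²⁺] in the denominator gives [Ni²⁺] = 0.17 M.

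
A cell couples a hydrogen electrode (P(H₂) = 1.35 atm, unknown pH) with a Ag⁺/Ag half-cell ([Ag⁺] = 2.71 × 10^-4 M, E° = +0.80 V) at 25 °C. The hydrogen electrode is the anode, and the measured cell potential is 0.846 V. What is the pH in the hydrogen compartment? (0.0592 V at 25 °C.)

E°_cell = 0.80 V and n = 2.
log Q = n(E° − E)/0.0592 = 2×(0.80 − 0.846)/0.0592 = -1.554.
With Q = [H⁺]^2 / ([Ag⁺]^2·P(H₂)), solving for [H⁺] gives log[H⁺] = -4.279, so pH = 4.28.

pH = 4.28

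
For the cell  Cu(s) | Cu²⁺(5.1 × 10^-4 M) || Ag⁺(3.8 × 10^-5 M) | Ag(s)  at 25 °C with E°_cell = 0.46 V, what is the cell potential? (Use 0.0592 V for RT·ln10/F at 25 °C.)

0.296 V

Balancing electrons gives n = 2; the reaction quotient is Q = [Cu²⁺]/[Ag⁺]^2 = 3.53 × 10^5.
At 25 °C, E = E° − (0.0592/n) log Q = 0.46 − (0.0592/2)(5.548) = 0.460 − 0.164 = 0.296 V.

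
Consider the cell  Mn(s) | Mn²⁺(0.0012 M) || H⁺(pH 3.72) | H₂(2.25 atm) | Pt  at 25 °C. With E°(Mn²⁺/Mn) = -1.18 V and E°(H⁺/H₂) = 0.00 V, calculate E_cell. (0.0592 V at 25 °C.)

1.04 V

The hydrogen couple is the cathode, so E°_cell = 1.18 V; n = 2.
[H⁺] = 10^(−3.72) = 1.9 × 10^-4 M, and Q = [Mn²⁺]·P(H₂) / [H⁺]^2 = 7.44 × 10^4.
E = E° − (0.0592/2) log Q = 1.18 − (0.0592/2)(4.871) = 1.036 V.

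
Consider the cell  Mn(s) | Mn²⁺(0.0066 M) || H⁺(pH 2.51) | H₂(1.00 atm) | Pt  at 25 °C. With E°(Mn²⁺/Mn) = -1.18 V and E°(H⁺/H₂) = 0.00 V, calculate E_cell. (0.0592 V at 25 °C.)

The hydrogen couple is the cathode, so E°_cell = 1.18 V; n = 2.
[H⁺] = 10^(−2.51) = 0.0031 M, and Q = [Mn²⁺]·P(H₂) / [H⁺]^2 = 691.
E = E° − (0.0592/2) log Q = 1.18 − (0.0592/2)(2.840) = 1.096 V.

1.10 V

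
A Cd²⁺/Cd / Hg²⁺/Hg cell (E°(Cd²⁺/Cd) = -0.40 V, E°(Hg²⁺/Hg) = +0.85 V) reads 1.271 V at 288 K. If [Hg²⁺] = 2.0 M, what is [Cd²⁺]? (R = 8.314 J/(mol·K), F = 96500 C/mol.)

0.37 M

From the Nernst equation, ln Q = nF(E° − E)/RT = 2×96500×(1.25 − 1.271)/(8.314×288) = -1.693, so Q = 0.184.
With Q = [Cd²⁺]/[Hg²⁺] and the known concentrations, [Cd²⁺] in the numerator gives [Cd²⁺] = 0.37 M.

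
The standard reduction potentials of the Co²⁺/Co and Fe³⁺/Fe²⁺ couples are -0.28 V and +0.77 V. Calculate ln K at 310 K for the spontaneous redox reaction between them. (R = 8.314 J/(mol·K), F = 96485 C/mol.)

E°_cell = +0.77 − (-0.28) = 1.05 V, with n = 2 electrons transferred.
At equilibrium E = 0, so the Nernst equation gives ln K = nFE°/RT = (2)(96485)(1.05)/((8.314)(310)) = 78.62.

ln K = 78.6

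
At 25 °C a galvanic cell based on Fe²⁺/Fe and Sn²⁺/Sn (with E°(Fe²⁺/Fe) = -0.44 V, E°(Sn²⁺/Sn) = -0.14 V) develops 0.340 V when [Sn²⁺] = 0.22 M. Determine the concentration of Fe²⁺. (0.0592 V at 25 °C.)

0.0098 M

From the Nernst equation, log Q = n(E° − E)/0.0592 = 2(0.30 − 0.340)/0.0592 = -1.351, so Q = 0.0445.
With Q = [Fe²⁺]/[Sn²⁺] and the known concentrations, [Fe²⁺] in the numerator gives [Fe²⁺] = 0.0098 M.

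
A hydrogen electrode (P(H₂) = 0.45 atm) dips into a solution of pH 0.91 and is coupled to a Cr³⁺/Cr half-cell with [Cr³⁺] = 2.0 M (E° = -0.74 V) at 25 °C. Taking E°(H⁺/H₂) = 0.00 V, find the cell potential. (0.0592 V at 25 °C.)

The hydrogen couple is the cathode, so E°_cell = 0.74 V; n = 6.
[H⁺] = 10^(−0.91) = 0.12 M, and Q = [Cr³⁺]^2·P(H₂)^3 / [H⁺]^6 = 1.05 × 10^5.
E = E° − (0.0592/6) log Q = 0.74 − (0.0592/6)(5.022) = 0.690 V.

0.69 V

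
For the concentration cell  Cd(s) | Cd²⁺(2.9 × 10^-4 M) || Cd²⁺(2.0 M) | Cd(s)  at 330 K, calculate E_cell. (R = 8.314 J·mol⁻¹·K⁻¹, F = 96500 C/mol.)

0.13 V

Both half-cells are Cd²⁺/Cd, so E°_cell = 0. The concentrated side is the cathode; the cell reaction moves Cd²⁺ from high to low concentration with n = 2.
Q = [Cd²⁺]_dilute/[Cd²⁺]_conc = 2.9 × 10^-4/2.0 = 1.45 × 10^-4.
E = 0 − (RT/nF) ln Q = −((8.314×330)/(2×96500))(-8.839) = 0.1257 V.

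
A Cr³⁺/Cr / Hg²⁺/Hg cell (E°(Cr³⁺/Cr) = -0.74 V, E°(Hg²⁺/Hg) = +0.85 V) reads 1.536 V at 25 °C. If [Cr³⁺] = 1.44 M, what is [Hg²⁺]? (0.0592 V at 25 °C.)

From the Nernst equation, log Q = n(E° − E)/0.0592 = 6(1.59 − 1.536)/0.0592 = 5.473, so Q = 2.97 × 10^5.
With Q = [Cr³⁺]^2/[Hg²⁺]^3 and the known concentrations, [Hg²⁺]^3 in the denominator gives [Hg²⁺] = 0.019 M.

0.019 M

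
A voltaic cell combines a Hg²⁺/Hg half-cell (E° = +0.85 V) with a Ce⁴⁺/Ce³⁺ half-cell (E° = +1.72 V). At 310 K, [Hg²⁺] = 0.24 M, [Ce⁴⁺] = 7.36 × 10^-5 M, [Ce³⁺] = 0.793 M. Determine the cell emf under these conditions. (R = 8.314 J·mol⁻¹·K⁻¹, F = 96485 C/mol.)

0.641 V

The Ce⁴⁺/Ce³⁺ couple has the higher reduction potential and acts as the cathode, so E°_cell = +1.72 − (+0.85) = 0.87 V.
Balancing electrons gives n = 2; the reaction quotient is Q = [Hg²⁺]·[Ce³⁺]^2/[Ce⁴⁺]^2 = 2.79 × 10^7.
E = E° − (RT/nF) ln Q = 0.87 − (8.314×310)/(2×96485) × (17.143) = 0.870 − 0.229 = 0.641 V.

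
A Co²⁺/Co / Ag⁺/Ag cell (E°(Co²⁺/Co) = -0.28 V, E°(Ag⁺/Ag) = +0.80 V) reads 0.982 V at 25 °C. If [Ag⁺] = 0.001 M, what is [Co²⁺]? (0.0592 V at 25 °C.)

0.002 M

From the Nernst equation, log Q = n(E° − E)/0.0592 = 2(1.08 − 0.982)/0.0592 = 3.311, so Q = 2050.
With Q = [Co²⁺]/[Ag⁺]^2 and the known concentrations, [Co²⁺] in the numerator gives [Co²⁺] = 0.002 M.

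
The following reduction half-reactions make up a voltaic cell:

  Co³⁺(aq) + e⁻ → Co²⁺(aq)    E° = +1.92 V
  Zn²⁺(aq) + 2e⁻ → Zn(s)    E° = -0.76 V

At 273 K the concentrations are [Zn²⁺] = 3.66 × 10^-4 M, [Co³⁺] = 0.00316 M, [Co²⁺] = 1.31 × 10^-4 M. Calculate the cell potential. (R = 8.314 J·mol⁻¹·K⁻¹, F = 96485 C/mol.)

The Co³⁺/Co²⁺ couple has the higher reduction potential and acts as the cathode, so E°_cell = +1.92 − (-0.76) = 2.68 V.
Balancing electrons gives n = 2; the reaction quotient is Q = [Zn²⁺]·[Co²⁺]^2/[Co³⁺]^2 = 6.29 × 10^-7.
E = E° − (RT/nF) ln Q = 2.68 − (8.314×273)/(2×96485) × (-14.279) = 2.680 + 0.168 = 2.848 V.

2.85 V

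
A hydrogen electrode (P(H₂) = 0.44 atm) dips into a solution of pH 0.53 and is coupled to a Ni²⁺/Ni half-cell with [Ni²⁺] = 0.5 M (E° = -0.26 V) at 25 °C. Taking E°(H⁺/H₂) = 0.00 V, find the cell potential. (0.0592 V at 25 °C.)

0.25 V

The hydrogen couple is the cathode, so E°_cell = 0.26 V; n = 2.
[H⁺] = 10^(−0.53) = 0.30 M, and Q = [Ni²⁺]·P(H₂) / [H⁺]^2 = 2.53.
E = E° − (0.0592/2) log Q = 0.26 − (0.0592/2)(0.402) = 0.248 V.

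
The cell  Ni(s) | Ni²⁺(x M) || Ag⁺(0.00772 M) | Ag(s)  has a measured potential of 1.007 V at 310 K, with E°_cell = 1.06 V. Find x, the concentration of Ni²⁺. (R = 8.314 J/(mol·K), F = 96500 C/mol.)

0.0032 M

From the Nernst equation, ln Q = nF(E° − E)/RT = 2×96500×(1.06 − 1.007)/(8.314×310) = 3.969, so Q = 52.9.
With Q = [Ni²⁺]/[Ag⁺]^2 and the known concentrations, [Ni²⁺] in the numerator gives [Ni²⁺] = 0.0032 M.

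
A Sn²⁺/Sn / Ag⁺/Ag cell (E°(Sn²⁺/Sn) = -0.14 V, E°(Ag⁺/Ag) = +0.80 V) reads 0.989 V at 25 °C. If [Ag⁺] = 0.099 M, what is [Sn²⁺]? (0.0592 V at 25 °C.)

2.2 × 10^-4 M

From the Nernst equation, log Q = n(E° − E)/0.0592 = 2(0.94 − 0.989)/0.0592 = -1.655, so Q = 0.0221.
With Q = [Sn²⁺]/[Ag⁺]^2 and the known concentrations, [Sn²⁺] in the numerator gives [Sn²⁺] = 2.2 × 10^-4 M.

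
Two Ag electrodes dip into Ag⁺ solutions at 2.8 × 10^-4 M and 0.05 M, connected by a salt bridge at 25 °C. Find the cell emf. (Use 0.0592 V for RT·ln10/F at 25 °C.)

0.13 V

Both half-cells are Ag⁺/Ag, so E°_cell = 0. The concentrated side is the cathode; the cell reaction moves Ag⁺ from high to low concentration with n = 1.
Q = [Ag⁺]_dilute/[Ag⁺]_conc = 2.8 × 10^-4/0.05 = 0.00560.
E = 0 − (0.0592/1) log Q = −(0.0592/1)(-2.252) = 0.1333 V.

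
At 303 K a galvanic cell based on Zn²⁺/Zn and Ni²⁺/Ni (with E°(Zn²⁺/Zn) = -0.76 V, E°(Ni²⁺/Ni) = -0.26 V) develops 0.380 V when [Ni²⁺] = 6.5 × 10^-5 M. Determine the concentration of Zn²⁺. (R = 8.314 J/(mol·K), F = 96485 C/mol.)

0.64 M

From the Nernst equation, ln Q = nF(E° − E)/RT = 2×96485×(0.50 − 0.380)/(8.314×303) = 9.192, so Q = 9820.
With Q = [Zn²⁺]/[Ni²⁺] and the known concentrations, [Zn²⁺] in the numerator gives [Zn²⁺] = 0.64 M.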